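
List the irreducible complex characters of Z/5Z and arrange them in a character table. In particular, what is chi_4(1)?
Character table of Z/5Z (irreps indexed chi_0,...,chi_4 with chi_k(m) = zeta_5^(k*m), zeta_5 = exp(2*pi*i/5)):
  irrep \ class  {0} (size 1)  {1} (size 1)    {2} (size 1)    {3} (size 1)    {4} (size 1)  
  chi_0          1             1               1               1               1             
  chi_1          1             exp(2*I*pi/5)   exp(4*I*pi/5)   exp(-4*I*pi/5)  exp(-2*I*pi/5)
  chi_2          1             exp(4*I*pi/5)   exp(-2*I*pi/5)  exp(2*I*pi/5)   exp(-4*I*pi/5)
  chi_3          1             exp(-4*I*pi/5)  exp(2*I*pi/5)   exp(-2*I*pi/5)  exp(4*I*pi/5) 
  chi_4          1             exp(-2*I*pi/5)  exp(-4*I*pi/5)  exp(4*I*pi/5)   exp(2*I*pi/5) 

Spot check: chi_4(1) = zeta_5^(4*1) = zeta_5^4 = exp(-2*I*pi/5).

Justification: Z/5Z is abelian, so all 5 irreducible complex representations are 1-dimensional. They are given by chi_k(m) = zeta_5^(k*m) for k = 0,...,4. Row orthogonality: sum_m chi_k(m) conj(chi_l(m)) = 5 * [k = l].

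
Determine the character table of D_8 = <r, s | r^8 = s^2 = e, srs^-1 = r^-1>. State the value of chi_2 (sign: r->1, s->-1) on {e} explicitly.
Conjugacy classes: {e} of size 1, {r^4} of size 1, {r^1, r^7} of size 2, {r^2, r^6} of size 2, {r^3, r^5} of size 2, {s, sr^2, ...} of size 4, {sr, sr^3, ...} of size 4.
Character table:
  irrep \ class              {e} (size 1)  {r^4} (size 1)  {r^1, r^7} (size 2)  {r^2, r^6} (size 2)  {r^3, r^5} (size 2)  {s, sr^2, ...} (size 4)  {sr, sr^3, ...} (size 4)
  chi_1 (triv)               1             1               1                    1                    1                    1                        1                       
  chi_2 (sign: r->1, s->-1)  1             1               1                    1                    1                    -1                       -1                      
  chi_3 (r->-1, s->1)        1             1               -1                   1                    -1                   1                        -1                      
  chi_4 (r->-1, s->-1)       1             1               -1                   1                    -1                   -1                       1                       
  chi_5 (2d, j=1)            2             -2              sqrt(2)              0                    -sqrt(2)             0                        0                       
  chi_6 (2d, j=2)            2             2               0                    -2                   0                    0                        0                       
  chi_7 (2d, j=3)            2             -2              -sqrt(2)             0                    sqrt(2)              0                        0                       

Spot check: chi_2 (sign: r->1, s->-1) on {e} = 1.

Why: D_8 has order 2*8 = 16 with 7 conjugacy classes, hence 7 irreducibles. Sum of squared dims 1 + 1 + 1 + 1 + 4 + 4 + 4 = 16 = |G|. Linear characters come from the abelianisation; the 2-dimensional irreps have character r^k -> 2*cos(2*pi*j*k/8), reflections -> 0.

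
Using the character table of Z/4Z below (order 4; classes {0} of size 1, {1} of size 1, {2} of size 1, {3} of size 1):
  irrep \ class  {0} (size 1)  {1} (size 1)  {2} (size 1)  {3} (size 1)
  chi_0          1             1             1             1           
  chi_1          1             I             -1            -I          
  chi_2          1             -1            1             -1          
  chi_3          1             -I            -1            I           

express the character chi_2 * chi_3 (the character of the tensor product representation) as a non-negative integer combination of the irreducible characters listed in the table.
chi_2 tensor chi_3 = chi_1 (all other irreducibles have multiplicity 0).

Explanation: The character of a tensor product is the pointwise product (chi_2 * chi_3)(C) = chi_2(C) * chi_3(C):
  {0}: (1)*(1), {1}: (-1)*(-I), {2}: (1)*(-1), {3}: (-1)*(I)
so (chi_2 * chi_3) takes values
  {0} -> 1, {1} -> I, {2} -> -1, {3} -> -I.
Now take the inner product of this character with each irreducible chi from the table, <chi_2*chi_3, chi> = (1/4) sum_C |C| (chi_2*chi_3)(C) conj(chi(C)):
  <chi_2*chi_3, chi_0> = (1/4)[1*(1)*conj(1) + 1*(I)*conj(1) + 1*(-1)*conj(1) + 1*(-I)*conj(1)]
      = (1/4)[(1) + (I) + (-1) + (-I)] = 0/4 = 0
  <chi_2*chi_3, chi_1> = (1/4)[1*(1)*conj(1) + 1*(I)*conj(I) + 1*(-1)*conj(-1) + 1*(-I)*conj(-I)]
      = (1/4)[(1) + (1) + (1) + (1)] = 4/4 = 1
  <chi_2*chi_3, chi_2> = (1/4)[1*(1)*conj(1) + 1*(I)*conj(-1) + 1*(-1)*conj(1) + 1*(-I)*conj(-1)]
      = (1/4)[(1) + (-I) + (-1) + (I)] = 0/4 = 0
  <chi_2*chi_3, chi_3> = (1/4)[1*(1)*conj(1) + 1*(I)*conj(-I) + 1*(-1)*conj(-1) + 1*(-I)*conj(I)]
      = (1/4)[(1) + (-1) + (1) + (-1)] = 0/4 = 0
(Exp terms are combined using exp(i*s)*conj(exp(i*t)) = exp(i*(s-t)), and sums of them are collapsed using the identity that for every m > 1 the m distinct m-th roots of unity sum to 0, e.g. 1 + exp(2*I*pi/3) + exp(-2*I*pi/3) = 0.)
Hence the multiplicities are chi_1: 1. Dimension check: dim(chi_2)*dim(chi_3) = 1*1 = 1 and sum (mult * dim) = 1*1 = 1.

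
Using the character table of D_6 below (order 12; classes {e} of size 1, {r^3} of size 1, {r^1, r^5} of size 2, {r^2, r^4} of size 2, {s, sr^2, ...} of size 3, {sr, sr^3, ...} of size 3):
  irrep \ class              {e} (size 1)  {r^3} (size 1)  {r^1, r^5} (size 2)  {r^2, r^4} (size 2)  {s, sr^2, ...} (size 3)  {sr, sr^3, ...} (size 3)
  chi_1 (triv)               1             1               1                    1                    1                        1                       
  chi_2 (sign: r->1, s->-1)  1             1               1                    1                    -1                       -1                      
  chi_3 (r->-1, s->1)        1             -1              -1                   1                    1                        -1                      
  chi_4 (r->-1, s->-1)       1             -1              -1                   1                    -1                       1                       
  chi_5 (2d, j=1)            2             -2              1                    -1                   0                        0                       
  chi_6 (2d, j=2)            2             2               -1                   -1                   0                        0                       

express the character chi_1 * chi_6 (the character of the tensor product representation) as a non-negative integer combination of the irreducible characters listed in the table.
chi_1 tensor chi_6 = chi_6 (all other irreducibles have multiplicity 0).

Derivation: The character of a tensor product is the pointwise product (chi_1 * chi_6)(C) = chi_1(C) * chi_6(C):
  {e}: (1)*(2), {r^3}: (1)*(2), {r^1, r^5}: (1)*(-1), {r^2, r^4}: (1)*(-1), {s, sr^2, ...}: (1)*(0), {sr, sr^3, ...}: (1)*(0)
so (chi_1 * chi_6) takes values
  {e} -> 2, {r^3} -> 2, {r^1, r^5} -> -1, {r^2, r^4} -> -1, {s, sr^2, ...} -> 0, {sr, sr^3, ...} -> 0.
Now take the inner product of this character with each irreducible chi from the table, <chi_1*chi_6, chi> = (1/12) sum_C |C| (chi_1*chi_6)(C) conj(chi(C)):
  <chi_1*chi_6, chi_1> = (1/12)[1*(2)*conj(1) + 1*(2)*conj(1) + 2*(-1)*conj(1) + 2*(-1)*conj(1) + 3*(0)*conj(1) + 3*(0)*conj(1)]
      = (1/12)[(2) + (2) + (-2) + (-2) + (0) + (0)] = 0/12 = 0
  <chi_1*chi_6, chi_2> = (1/12)[1*(2)*conj(1) + 1*(2)*conj(1) + 2*(-1)*conj(1) + 2*(-1)*conj(1) + 3*(0)*conj(-1) + 3*(0)*conj(-1)]
      = (1/12)[(2) + (2) + (-2) + (-2) + (0) + (0)] = 0/12 = 0
  <chi_1*chi_6, chi_3> = (1/12)[1*(2)*conj(1) + 1*(2)*conj(-1) + 2*(-1)*conj(-1) + 2*(-1)*conj(1) + 3*(0)*conj(1) + 3*(0)*conj(-1)]
      = (1/12)[(2) + (-2) + (2) + (-2) + (0) + (0)] = 0/12 = 0
  <chi_1*chi_6, chi_4> = (1/12)[1*(2)*conj(1) + 1*(2)*conj(-1) + 2*(-1)*conj(-1) + 2*(-1)*conj(1) + 3*(0)*conj(-1) + 3*(0)*conj(1)]
      = (1/12)[(2) + (-2) + (2) + (-2) + (0) + (0)] = 0/12 = 0
  <chi_1*chi_6, chi_5> = (1/12)[1*(2)*conj(2) + 1*(2)*conj(-2) + 2*(-1)*conj(1) + 2*(-1)*conj(-1) + 3*(0)*conj(0) + 3*(0)*conj(0)]
      = (1/12)[(4) + (-4) + (-2) + (2) + (0) + (0)] = 0/12 = 0
  <chi_1*chi_6, chi_6> = (1/12)[1*(2)*conj(2) + 1*(2)*conj(2) + 2*(-1)*conj(-1) + 2*(-1)*conj(-1) + 3*(0)*conj(0) + 3*(0)*conj(0)]
      = (1/12)[(4) + (4) + (2) + (2) + (0) + (0)] = 12/12 = 1
Hence the multiplicities are chi_6: 1. Dimension check: dim(chi_1)*dim(chi_6) = 1*2 = 2 and sum (mult * dim) = 1*2 = 2.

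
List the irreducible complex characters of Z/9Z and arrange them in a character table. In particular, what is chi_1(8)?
Character table of Z/9Z (irreps indexed chi_0,...,chi_8 with chi_k(m) = zeta_9^(k*m), zeta_9 = exp(2*pi*i/9)):
  irrep \ class  {0} (size 1)  {1} (size 1)    {2} (size 1)    {3} (size 1)    {4} (size 1)    {5} (size 1)    {6} (size 1)    {7} (size 1)    {8} (size 1)  
  chi_0          1             1               1               1               1               1               1               1               1             
  chi_1          1             exp(2*I*pi/9)   exp(4*I*pi/9)   exp(2*I*pi/3)   exp(8*I*pi/9)   exp(-8*I*pi/9)  exp(-2*I*pi/3)  exp(-4*I*pi/9)  exp(-2*I*pi/9)
  chi_2          1             exp(4*I*pi/9)   exp(8*I*pi/9)   exp(-2*I*pi/3)  exp(-2*I*pi/9)  exp(2*I*pi/9)   exp(2*I*pi/3)   exp(-8*I*pi/9)  exp(-4*I*pi/9)
  chi_3          1             exp(2*I*pi/3)   exp(-2*I*pi/3)  1               exp(2*I*pi/3)   exp(-2*I*pi/3)  1               exp(2*I*pi/3)   exp(-2*I*pi/3)
  chi_4          1             exp(8*I*pi/9)   exp(-2*I*pi/9)  exp(2*I*pi/3)   exp(-4*I*pi/9)  exp(4*I*pi/9)   exp(-2*I*pi/3)  exp(2*I*pi/9)   exp(-8*I*pi/9)
  chi_5          1             exp(-8*I*pi/9)  exp(2*I*pi/9)   exp(-2*I*pi/3)  exp(4*I*pi/9)   exp(-4*I*pi/9)  exp(2*I*pi/3)   exp(-2*I*pi/9)  exp(8*I*pi/9) 
  chi_6          1             exp(-2*I*pi/3)  exp(2*I*pi/3)   1               exp(-2*I*pi/3)  exp(2*I*pi/3)   1               exp(-2*I*pi/3)  exp(2*I*pi/3) 
  chi_7          1             exp(-4*I*pi/9)  exp(-8*I*pi/9)  exp(2*I*pi/3)   exp(2*I*pi/9)   exp(-2*I*pi/9)  exp(-2*I*pi/3)  exp(8*I*pi/9)   exp(4*I*pi/9) 
  chi_8          1             exp(-2*I*pi/9)  exp(-4*I*pi/9)  exp(-2*I*pi/3)  exp(-8*I*pi/9)  exp(8*I*pi/9)   exp(2*I*pi/3)   exp(4*I*pi/9)   exp(2*I*pi/9) 

Spot check: chi_1(8) = zeta_9^(1*8) = zeta_9^8 = exp(-2*I*pi/9).

Solution. Z/9Z is abelian, so all 9 irreducible complex representations are 1-dimensional. They are given by chi_k(m) = zeta_9^(k*m) for k = 0,...,8. Row orthogonality: sum_m chi_k(m) conj(chi_l(m)) = 9 * [k = l].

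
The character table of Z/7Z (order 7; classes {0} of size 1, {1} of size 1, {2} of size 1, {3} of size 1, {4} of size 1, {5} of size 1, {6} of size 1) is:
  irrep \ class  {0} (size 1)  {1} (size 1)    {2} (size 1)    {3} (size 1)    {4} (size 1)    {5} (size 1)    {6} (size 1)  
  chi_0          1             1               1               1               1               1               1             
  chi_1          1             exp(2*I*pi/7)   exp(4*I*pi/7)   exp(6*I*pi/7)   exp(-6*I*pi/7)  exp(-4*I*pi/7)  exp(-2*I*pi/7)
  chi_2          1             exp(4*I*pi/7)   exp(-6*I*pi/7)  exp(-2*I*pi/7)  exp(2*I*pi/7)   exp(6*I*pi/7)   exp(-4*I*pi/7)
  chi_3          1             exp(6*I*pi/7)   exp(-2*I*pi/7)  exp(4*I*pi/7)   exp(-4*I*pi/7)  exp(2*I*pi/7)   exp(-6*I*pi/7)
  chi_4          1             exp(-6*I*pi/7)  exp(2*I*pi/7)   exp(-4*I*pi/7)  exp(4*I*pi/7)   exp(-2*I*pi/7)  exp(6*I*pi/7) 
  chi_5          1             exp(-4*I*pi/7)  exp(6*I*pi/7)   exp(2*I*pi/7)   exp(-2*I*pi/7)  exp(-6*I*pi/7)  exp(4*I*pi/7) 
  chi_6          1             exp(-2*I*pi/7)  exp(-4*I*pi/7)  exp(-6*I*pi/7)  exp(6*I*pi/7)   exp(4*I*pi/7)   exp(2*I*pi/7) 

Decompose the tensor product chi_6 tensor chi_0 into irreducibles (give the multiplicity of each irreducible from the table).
chi_6 tensor chi_0 = chi_6 (all other irreducibles have multiplicity 0).

Details: The character of a tensor product is the pointwise product (chi_6 * chi_0)(C) = chi_6(C) * chi_0(C):
  {0}: (1)*(1), {1}: (exp(-2*I*pi/7))*(1), {2}: (exp(-4*I*pi/7))*(1), {3}: (exp(-6*I*pi/7))*(1), {4}: (exp(6*I*pi/7))*(1), {5}: (exp(4*I*pi/7))*(1), {6}: (exp(2*I*pi/7))*(1)
so (chi_6 * chi_0) takes values
  {0} -> 1, {1} -> exp(-2*I*pi/7), {2} -> exp(-4*I*pi/7), {3} -> exp(-6*I*pi/7), {4} -> exp(6*I*pi/7), {5} -> exp(4*I*pi/7), {6} -> exp(2*I*pi/7).
Now take the inner product of this character with each irreducible chi from the table, <chi_6*chi_0, chi> = (1/7) sum_C |C| (chi_6*chi_0)(C) conj(chi(C)):
  <chi_6*chi_0, chi_0> = (1/7)[1*(1)*conj(1) + 1*(exp(-2*I*pi/7))*conj(1) + 1*(exp(-4*I*pi/7))*conj(1) + 1*(exp(-6*I*pi/7))*conj(1) + 1*(exp(6*I*pi/7))*conj(1) + 1*(exp(4*I*pi/7))*conj(1) + 1*(exp(2*I*pi/7))*conj(1)]
      = (1/7)[(1) + (exp(-2*I*pi/7)) + (exp(-4*I*pi/7)) + (exp(-6*I*pi/7)) + (exp(6*I*pi/7)) + (exp(4*I*pi/7)) + (exp(2*I*pi/7))] = 0/7 = 0
  <chi_6*chi_0, chi_1> = (1/7)[1*(1)*conj(1) + 1*(exp(-2*I*pi/7))*conj(exp(2*I*pi/7)) + 1*(exp(-4*I*pi/7))*conj(exp(4*I*pi/7)) + 1*(exp(-6*I*pi/7))*conj(exp(6*I*pi/7)) + 1*(exp(6*I*pi/7))*conj(exp(-6*I*pi/7)) + 1*(exp(4*I*pi/7))*conj(exp(-4*I*pi/7)) + 1*(exp(2*I*pi/7))*conj(exp(-2*I*pi/7))]
      = (1/7)[(1) + (exp(-4*I*pi/7)) + (exp(6*I*pi/7)) + (exp(2*I*pi/7)) + (exp(-2*I*pi/7)) + (exp(-6*I*pi/7)) + (exp(4*I*pi/7))] = 0/7 = 0
  <chi_6*chi_0, chi_2> = (1/7)[1*(1)*conj(1) + 1*(exp(-2*I*pi/7))*conj(exp(4*I*pi/7)) + 1*(exp(-4*I*pi/7))*conj(exp(-6*I*pi/7)) + 1*(exp(-6*I*pi/7))*conj(exp(-2*I*pi/7)) + 1*(exp(6*I*pi/7))*conj(exp(2*I*pi/7)) + 1*(exp(4*I*pi/7))*conj(exp(6*I*pi/7)) + 1*(exp(2*I*pi/7))*conj(exp(-4*I*pi/7))]
      = (1/7)[(1) + (exp(-6*I*pi/7)) + (exp(2*I*pi/7)) + (exp(-4*I*pi/7)) + (exp(4*I*pi/7)) + (exp(-2*I*pi/7)) + (exp(6*I*pi/7))] = 0/7 = 0
  <chi_6*chi_0, chi_3> = (1/7)[1*(1)*conj(1) + 1*(exp(-2*I*pi/7))*conj(exp(6*I*pi/7)) + 1*(exp(-4*I*pi/7))*conj(exp(-2*I*pi/7)) + 1*(exp(-6*I*pi/7))*conj(exp(4*I*pi/7)) + 1*(exp(6*I*pi/7))*conj(exp(-4*I*pi/7)) + 1*(exp(4*I*pi/7))*conj(exp(2*I*pi/7)) + 1*(exp(2*I*pi/7))*conj(exp(-6*I*pi/7))]
      = (1/7)[(1) + (exp(6*I*pi/7)) + (exp(-2*I*pi/7)) + (exp(4*I*pi/7)) + (exp(-4*I*pi/7)) + (exp(2*I*pi/7)) + (exp(-6*I*pi/7))] = 0/7 = 0
  <chi_6*chi_0, chi_4> = (1/7)[1*(1)*conj(1) + 1*(exp(-2*I*pi/7))*conj(exp(-6*I*pi/7)) + 1*(exp(-4*I*pi/7))*conj(exp(2*I*pi/7)) + 1*(exp(-6*I*pi/7))*conj(exp(-4*I*pi/7)) + 1*(exp(6*I*pi/7))*conj(exp(4*I*pi/7)) + 1*(exp(4*I*pi/7))*conj(exp(-2*I*pi/7)) + 1*(exp(2*I*pi/7))*conj(exp(6*I*pi/7))]
      = (1/7)[(1) + (exp(4*I*pi/7)) + (exp(-6*I*pi/7)) + (exp(-2*I*pi/7)) + (exp(2*I*pi/7)) + (exp(6*I*pi/7)) + (exp(-4*I*pi/7))] = 0/7 = 0
  <chi_6*chi_0, chi_5> = (1/7)[1*(1)*conj(1) + 1*(exp(-2*I*pi/7))*conj(exp(-4*I*pi/7)) + 1*(exp(-4*I*pi/7))*conj(exp(6*I*pi/7)) + 1*(exp(-6*I*pi/7))*conj(exp(2*I*pi/7)) + 1*(exp(6*I*pi/7))*conj(exp(-2*I*pi/7)) + 1*(exp(4*I*pi/7))*conj(exp(-6*I*pi/7)) + 1*(exp(2*I*pi/7))*conj(exp(4*I*pi/7))]
      = (1/7)[(1) + (exp(2*I*pi/7)) + (exp(4*I*pi/7)) + (exp(6*I*pi/7)) + (exp(-6*I*pi/7)) + (exp(-4*I*pi/7)) + (exp(-2*I*pi/7))] = 0/7 = 0
  <chi_6*chi_0, chi_6> = (1/7)[1*(1)*conj(1) + 1*(exp(-2*I*pi/7))*conj(exp(-2*I*pi/7)) + 1*(exp(-4*I*pi/7))*conj(exp(-4*I*pi/7)) + 1*(exp(-6*I*pi/7))*conj(exp(-6*I*pi/7)) + 1*(exp(6*I*pi/7))*conj(exp(6*I*pi/7)) + 1*(exp(4*I*pi/7))*conj(exp(4*I*pi/7)) + 1*(exp(2*I*pi/7))*conj(exp(2*I*pi/7))]
      = (1/7)[(1) + (1) + (1) + (1) + (1) + (1) + (1)] = 7/7 = 1
(Exp terms are combined using exp(i*s)*conj(exp(i*t)) = exp(i*(s-t)), and sums of them are collapsed using the identity that for every m > 1 the m distinct m-th roots of unity sum to 0, e.g. 1 + exp(2*I*pi/3) + exp(-2*I*pi/3) = 0.)
Hence the multiplicities are chi_6: 1. Dimension check: dim(chi_6)*dim(chi_0) = 1*1 = 1 and sum (mult * dim) = 1*1 = 1.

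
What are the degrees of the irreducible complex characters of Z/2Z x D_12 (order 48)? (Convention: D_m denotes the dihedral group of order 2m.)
Dimensions: 1, 1, 1, 1, 1, 1, 1, 1, 2, 2, 2, 2, 2, 2, 2, 2, 2, 2

Justification: There are 18 irreducibles (= number of conjugacy classes). Their dimensions d_i satisfy sum d_i^2 = |G| = 48: 1 + 1 + 1 + 1 + 1 + 1 + 1 + 1 + 4 + 4 + 4 + 4 + 4 + 4 + 4 + 4 + 4 + 4 = 48. (For the product with Z/2Z: each of the 2 1-dim characters of Z/2Z tensors with each irrep of D_12, giving 2 copies of each D_12-dimension.)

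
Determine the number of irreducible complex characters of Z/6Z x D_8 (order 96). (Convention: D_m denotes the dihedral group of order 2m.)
42

Working: The number of irreducible complex representations of a finite group equals its number of conjugacy classes. For a direct product, #classes(G x H) = #classes(G) * #classes(H). Z/6Z has 6 classes (abelian), D_8 has 7 classes, so 6 * 7 = 42, so Z/6Z x D_8 (order 96) has exactly 42 irreducible complex representations.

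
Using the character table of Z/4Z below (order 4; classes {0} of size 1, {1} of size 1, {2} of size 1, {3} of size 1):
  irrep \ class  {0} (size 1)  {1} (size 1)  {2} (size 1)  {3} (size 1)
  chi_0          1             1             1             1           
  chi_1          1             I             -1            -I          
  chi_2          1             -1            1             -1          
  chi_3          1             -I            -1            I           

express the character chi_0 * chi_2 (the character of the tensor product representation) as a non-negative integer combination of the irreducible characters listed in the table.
chi_0 tensor chi_2 = chi_2 (all other irreducibles have multiplicity 0).

Explanation: The character of a tensor product is the pointwise product (chi_0 * chi_2)(C) = chi_0(C) * chi_2(C):
  {0}: (1)*(1), {1}: (1)*(-1), {2}: (1)*(1), {3}: (1)*(-1)
so (chi_0 * chi_2) takes values
  {0} -> 1, {1} -> -1, {2} -> 1, {3} -> -1.
Now take the inner product of this character with each irreducible chi from the table, <chi_0*chi_2, chi> = (1/4) sum_C |C| (chi_0*chi_2)(C) conj(chi(C)):
  <chi_0*chi_2, chi_0> = (1/4)[1*(1)*conj(1) + 1*(-1)*conj(1) + 1*(1)*conj(1) + 1*(-1)*conj(1)]
      = (1/4)[(1) + (-1) + (1) + (-1)] = 0/4 = 0
  <chi_0*chi_2, chi_1> = (1/4)[1*(1)*conj(1) + 1*(-1)*conj(I) + 1*(1)*conj(-1) + 1*(-1)*conj(-I)]
      = (1/4)[(1) + (I) + (-1) + (-I)] = 0/4 = 0
  <chi_0*chi_2, chi_2> = (1/4)[1*(1)*conj(1) + 1*(-1)*conj(-1) + 1*(1)*conj(1) + 1*(-1)*conj(-1)]
      = (1/4)[(1) + (1) + (1) + (1)] = 4/4 = 1
  <chi_0*chi_2, chi_3> = (1/4)[1*(1)*conj(1) + 1*(-1)*conj(-I) + 1*(1)*conj(-1) + 1*(-1)*conj(I)]
      = (1/4)[(1) + (-I) + (-1) + (I)] = 0/4 = 0
(Exp terms are combined using exp(i*s)*conj(exp(i*t)) = exp(i*(s-t)), and sums of them are collapsed using the identity that for every m > 1 the m distinct m-th roots of unity sum to 0, e.g. 1 + exp(2*I*pi/3) + exp(-2*I*pi/3) = 0.)
Hence the multiplicities are chi_2: 1. Dimension check: dim(chi_0)*dim(chi_2) = 1*1 = 1 and sum (mult * dim) = 1*1 = 1.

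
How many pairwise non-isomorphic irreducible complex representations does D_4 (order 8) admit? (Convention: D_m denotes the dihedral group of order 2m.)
5

Argument: The number of irreducible complex representations of a finite group equals its number of conjugacy classes. D_4 has 5 conjugacy classes (n/2 + 3 for n even), so D_4 (order 8) has exactly 5 irreducible complex representations.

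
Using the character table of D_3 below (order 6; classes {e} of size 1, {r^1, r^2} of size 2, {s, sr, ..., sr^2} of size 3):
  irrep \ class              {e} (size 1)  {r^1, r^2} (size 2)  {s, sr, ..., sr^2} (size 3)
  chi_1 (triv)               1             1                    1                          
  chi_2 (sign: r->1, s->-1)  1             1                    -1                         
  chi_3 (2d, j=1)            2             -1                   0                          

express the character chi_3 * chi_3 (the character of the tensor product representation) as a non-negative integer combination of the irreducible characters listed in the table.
chi_3 tensor chi_3 = chi_1 + chi_2 + chi_3 (all other irreducibles have multiplicity 0).

Proof sketch: The character of a tensor product is the pointwise product (chi_3 * chi_3)(C) = chi_3(C) * chi_3(C):
  {e}: (2)*(2), {r^1, r^2}: (-1)*(-1), {s, sr, ..., sr^2}: (0)*(0)
so (chi_3 * chi_3) takes values
  {e} -> 4, {r^1, r^2} -> 1, {s, sr, ..., sr^2} -> 0.
Now take the inner product of this character with each irreducible chi from the table, <chi_3*chi_3, chi> = (1/6) sum_C |C| (chi_3*chi_3)(C) conj(chi(C)):
  <chi_3*chi_3, chi_1> = (1/6)[1*(4)*conj(1) + 2*(1)*conj(1) + 3*(0)*conj(1)]
      = (1/6)[(4) + (2) + (0)] = 6/6 = 1
  <chi_3*chi_3, chi_2> = (1/6)[1*(4)*conj(1) + 2*(1)*conj(1) + 3*(0)*conj(-1)]
      = (1/6)[(4) + (2) + (0)] = 6/6 = 1
  <chi_3*chi_3, chi_3> = (1/6)[1*(4)*conj(2) + 2*(1)*conj(-1) + 3*(0)*conj(0)]
      = (1/6)[(8) + (-2) + (0)] = 6/6 = 1
Hence the multiplicities are chi_1: 1, chi_2: 1, chi_3: 1. Dimension check: dim(chi_3)*dim(chi_3) = 2*2 = 4 and sum (mult * dim) = 1*1 + 1*1 + 1*2 = 4.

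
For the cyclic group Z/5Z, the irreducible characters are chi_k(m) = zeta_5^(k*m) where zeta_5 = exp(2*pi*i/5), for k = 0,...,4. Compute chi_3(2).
chi_3(2) = zeta_5^6 = exp(2*I*pi/5)

Details: chi_3(2) = zeta_5^(3*2) = zeta_5^6. Since zeta_5^5 = 1, this equals zeta_5^1 = exp(2*pi*i*1/5) = exp(2*I*pi/5).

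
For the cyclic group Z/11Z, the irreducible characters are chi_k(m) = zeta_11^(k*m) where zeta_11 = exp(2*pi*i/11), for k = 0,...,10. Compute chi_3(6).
chi_3(6) = zeta_11^18 = exp(-8*I*pi/11)

Solution. chi_3(6) = zeta_11^(3*6) = zeta_11^18. Since zeta_11^11 = 1, this equals zeta_11^7 = exp(2*pi*i*7/11) = exp(-8*I*pi/11).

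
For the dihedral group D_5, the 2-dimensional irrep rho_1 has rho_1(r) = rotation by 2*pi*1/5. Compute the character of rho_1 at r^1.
chi_{rho_1}(r^1) = 2*cos(2*pi*1*1/5) = -1/2 + sqrt(5)/2

Proof sketch: rho_1(r^1) is rotation by angle 2*pi*1*1/5, whose trace is 2*cos(2*pi*1*1/5) = -1/2 + sqrt(5)/2.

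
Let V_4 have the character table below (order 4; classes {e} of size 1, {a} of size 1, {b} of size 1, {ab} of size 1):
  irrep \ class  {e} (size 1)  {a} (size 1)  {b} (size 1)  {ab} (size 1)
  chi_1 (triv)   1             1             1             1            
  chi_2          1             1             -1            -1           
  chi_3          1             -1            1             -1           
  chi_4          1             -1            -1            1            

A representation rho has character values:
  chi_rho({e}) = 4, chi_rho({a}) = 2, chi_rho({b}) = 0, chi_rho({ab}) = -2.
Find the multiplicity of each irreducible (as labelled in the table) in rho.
Multiplicities: chi_1: 1, chi_2: 2, chi_3: 1, chi_4: 0.

Reasoning: Use <chi_rho, chi> = (1/|G|) sum_C |C| * chi_rho(C) * conj(chi(C)) with |G| = 4 for each irreducible chi in the table:
  <chi_rho, chi_1> = (1/4)[1*(4)*conj(1) + 1*(2)*conj(1) + 1*(0)*conj(1) + 1*(-2)*conj(1)]
      = (1/4)[(4) + (2) + (0) + (-2)] = 4/4 = 1
  <chi_rho, chi_2> = (1/4)[1*(4)*conj(1) + 1*(2)*conj(1) + 1*(0)*conj(-1) + 1*(-2)*conj(-1)]
      = (1/4)[(4) + (2) + (0) + (2)] = 8/4 = 2
  <chi_rho, chi_3> = (1/4)[1*(4)*conj(1) + 1*(2)*conj(-1) + 1*(0)*conj(1) + 1*(-2)*conj(-1)]
      = (1/4)[(4) + (-2) + (0) + (2)] = 4/4 = 1
  <chi_rho, chi_4> = (1/4)[1*(4)*conj(1) + 1*(2)*conj(-1) + 1*(0)*conj(-1) + 1*(-2)*conj(1)]
      = (1/4)[(4) + (-2) + (0) + (-2)] = 0/4 = 0
Dimension check: dim(rho) = sum (mult * dim) = 1*1 + 2*1 + 1*1 + 0*1 = 4 = chi_rho(e) = 4.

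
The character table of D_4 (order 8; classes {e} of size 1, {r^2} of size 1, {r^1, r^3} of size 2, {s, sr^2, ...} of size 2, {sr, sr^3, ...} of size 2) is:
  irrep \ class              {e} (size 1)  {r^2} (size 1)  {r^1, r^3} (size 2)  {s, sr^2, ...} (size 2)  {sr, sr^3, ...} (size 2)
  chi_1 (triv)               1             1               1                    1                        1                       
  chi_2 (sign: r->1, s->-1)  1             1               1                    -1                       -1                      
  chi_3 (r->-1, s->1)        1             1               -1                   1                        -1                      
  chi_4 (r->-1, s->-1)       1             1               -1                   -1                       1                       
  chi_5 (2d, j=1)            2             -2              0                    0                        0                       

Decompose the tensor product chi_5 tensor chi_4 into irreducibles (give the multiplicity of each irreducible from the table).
chi_5 tensor chi_4 = chi_5 (all other irreducibles have multiplicity 0).

Explanation: The character of a tensor product is the pointwise product (chi_5 * chi_4)(C) = chi_5(C) * chi_4(C):
  {e}: (2)*(1), {r^2}: (-2)*(1), {r^1, r^3}: (0)*(-1), {s, sr^2, ...}: (0)*(-1), {sr, sr^3, ...}: (0)*(1)
so (chi_5 * chi_4) takes values
  {e} -> 2, {r^2} -> -2, {r^1, r^3} -> 0, {s, sr^2, ...} -> 0, {sr, sr^3, ...} -> 0.
Now take the inner product of this character with each irreducible chi from the table, <chi_5*chi_4, chi> = (1/8) sum_C |C| (chi_5*chi_4)(C) conj(chi(C)):
  <chi_5*chi_4, chi_1> = (1/8)[1*(2)*conj(1) + 1*(-2)*conj(1) + 2*(0)*conj(1) + 2*(0)*conj(1) + 2*(0)*conj(1)]
      = (1/8)[(2) + (-2) + (0) + (0) + (0)] = 0/8 = 0
  <chi_5*chi_4, chi_2> = (1/8)[1*(2)*conj(1) + 1*(-2)*conj(1) + 2*(0)*conj(1) + 2*(0)*conj(-1) + 2*(0)*conj(-1)]
      = (1/8)[(2) + (-2) + (0) + (0) + (0)] = 0/8 = 0
  <chi_5*chi_4, chi_3> = (1/8)[1*(2)*conj(1) + 1*(-2)*conj(1) + 2*(0)*conj(-1) + 2*(0)*conj(1) + 2*(0)*conj(-1)]
      = (1/8)[(2) + (-2) + (0) + (0) + (0)] = 0/8 = 0
  <chi_5*chi_4, chi_4> = (1/8)[1*(2)*conj(1) + 1*(-2)*conj(1) + 2*(0)*conj(-1) + 2*(0)*conj(-1) + 2*(0)*conj(1)]
      = (1/8)[(2) + (-2) + (0) + (0) + (0)] = 0/8 = 0
  <chi_5*chi_4, chi_5> = (1/8)[1*(2)*conj(2) + 1*(-2)*conj(-2) + 2*(0)*conj(0) + 2*(0)*conj(0) + 2*(0)*conj(0)]
      = (1/8)[(4) + (4) + (0) + (0) + (0)] = 8/8 = 1
Hence the multiplicities are chi_5: 1. Dimension check: dim(chi_5)*dim(chi_4) = 2*1 = 2 and sum (mult * dim) = 1*2 = 2.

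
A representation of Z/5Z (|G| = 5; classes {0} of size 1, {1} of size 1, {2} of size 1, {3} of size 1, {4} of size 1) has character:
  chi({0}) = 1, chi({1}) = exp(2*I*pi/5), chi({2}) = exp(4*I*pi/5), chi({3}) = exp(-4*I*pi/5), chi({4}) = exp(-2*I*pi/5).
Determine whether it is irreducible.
Irreducible: <chi, chi> = 1.

Why: <chi, chi> = (1/|G|) sum_C |C| * |chi(C)|^2 = (1/5)[1*|1|^2 + 1*|exp(2*I*pi/5)|^2 + 1*|exp(4*I*pi/5)|^2 + 1*|exp(-4*I*pi/5)|^2 + 1*|exp(-2*I*pi/5)|^2]
  = (1/5)[(1) + (1) + (1) + (1) + (1)] = 5/5 = 1.
(Exp terms are combined using exp(i*s)*conj(exp(i*t)) = exp(i*(s-t)), and sums of them are collapsed using the identity that for every m > 1 the m distinct m-th roots of unity sum to 0, e.g. 1 + exp(2*I*pi/3) + exp(-2*I*pi/3) = 0.)
A character is irreducible iff <chi, chi> = 1, so this representation is irreducible.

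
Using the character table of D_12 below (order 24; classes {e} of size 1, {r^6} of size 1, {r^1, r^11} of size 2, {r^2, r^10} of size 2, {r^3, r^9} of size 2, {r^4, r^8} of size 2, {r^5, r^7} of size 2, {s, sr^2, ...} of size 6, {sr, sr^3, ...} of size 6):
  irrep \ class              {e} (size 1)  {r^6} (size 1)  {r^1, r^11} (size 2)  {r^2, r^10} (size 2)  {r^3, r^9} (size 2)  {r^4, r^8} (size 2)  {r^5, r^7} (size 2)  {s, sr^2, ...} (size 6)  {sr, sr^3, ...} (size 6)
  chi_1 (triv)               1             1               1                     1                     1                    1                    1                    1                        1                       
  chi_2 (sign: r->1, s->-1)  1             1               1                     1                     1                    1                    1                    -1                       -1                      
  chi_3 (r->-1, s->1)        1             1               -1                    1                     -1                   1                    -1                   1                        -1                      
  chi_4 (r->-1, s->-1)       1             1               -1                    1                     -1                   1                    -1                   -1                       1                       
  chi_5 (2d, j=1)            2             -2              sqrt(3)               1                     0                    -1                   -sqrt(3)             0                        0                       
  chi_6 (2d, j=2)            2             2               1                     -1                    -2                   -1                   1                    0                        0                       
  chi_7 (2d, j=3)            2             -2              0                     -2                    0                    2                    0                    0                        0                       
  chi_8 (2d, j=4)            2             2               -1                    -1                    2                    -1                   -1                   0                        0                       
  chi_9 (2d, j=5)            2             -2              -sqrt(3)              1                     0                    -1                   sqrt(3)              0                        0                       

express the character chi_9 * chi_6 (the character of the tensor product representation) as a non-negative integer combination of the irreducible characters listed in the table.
chi_9 tensor chi_6 = chi_7 + chi_9 (all other irreducibles have multiplicity 0).

The character of a tensor product is the pointwise product (chi_9 * chi_6)(C) = chi_9(C) * chi_6(C):
  {e}: (2)*(2), {r^6}: (-2)*(2), {r^1, r^11}: (-sqrt(3))*(1), {r^2, r^10}: (1)*(-1), {r^3, r^9}: (0)*(-2), {r^4, r^8}: (-1)*(-1), {r^5, r^7}: (sqrt(3))*(1), {s, sr^2, ...}: (0)*(0), {sr, sr^3, ...}: (0)*(0)
so (chi_9 * chi_6) takes values
  {e} -> 4, {r^6} -> -4, {r^1, r^11} -> -sqrt(3), {r^2, r^10} -> -1, {r^3, r^9} -> 0, {r^4, r^8} -> 1, {r^5, r^7} -> sqrt(3), {s, sr^2, ...} -> 0, {sr, sr^3, ...} -> 0.
Now take the inner product of this character with each irreducible chi from the table, <chi_9*chi_6, chi> = (1/24) sum_C |C| (chi_9*chi_6)(C) conj(chi(C)):
  <chi_9*chi_6, chi_1> = (1/24)[1*(4)*conj(1) + 1*(-4)*conj(1) + 2*(-sqrt(3))*conj(1) + 2*(-1)*conj(1) + 2*(0)*conj(1) + 2*(1)*conj(1) + 2*(sqrt(3))*conj(1) + 6*(0)*conj(1) + 6*(0)*conj(1)]
      = (1/24)[(4) + (-4) + (-2*sqrt(3)) + (-2) + (0) + (2) + (2*sqrt(3)) + (0) + (0)] = 0/24 = 0
  <chi_9*chi_6, chi_2> = (1/24)[1*(4)*conj(1) + 1*(-4)*conj(1) + 2*(-sqrt(3))*conj(1) + 2*(-1)*conj(1) + 2*(0)*conj(1) + 2*(1)*conj(1) + 2*(sqrt(3))*conj(1) + 6*(0)*conj(-1) + 6*(0)*conj(-1)]
      = (1/24)[(4) + (-4) + (-2*sqrt(3)) + (-2) + (0) + (2) + (2*sqrt(3)) + (0) + (0)] = 0/24 = 0
  <chi_9*chi_6, chi_3> = (1/24)[1*(4)*conj(1) + 1*(-4)*conj(1) + 2*(-sqrt(3))*conj(-1) + 2*(-1)*conj(1) + 2*(0)*conj(-1) + 2*(1)*conj(1) + 2*(sqrt(3))*conj(-1) + 6*(0)*conj(1) + 6*(0)*conj(-1)]
      = (1/24)[(4) + (-4) + (2*sqrt(3)) + (-2) + (0) + (2) + (-2*sqrt(3)) + (0) + (0)] = 0/24 = 0
  <chi_9*chi_6, chi_4> = (1/24)[1*(4)*conj(1) + 1*(-4)*conj(1) + 2*(-sqrt(3))*conj(-1) + 2*(-1)*conj(1) + 2*(0)*conj(-1) + 2*(1)*conj(1) + 2*(sqrt(3))*conj(-1) + 6*(0)*conj(-1) + 6*(0)*conj(1)]
      = (1/24)[(4) + (-4) + (2*sqrt(3)) + (-2) + (0) + (2) + (-2*sqrt(3)) + (0) + (0)] = 0/24 = 0
  <chi_9*chi_6, chi_5> = (1/24)[1*(4)*conj(2) + 1*(-4)*conj(-2) + 2*(-sqrt(3))*conj(sqrt(3)) + 2*(-1)*conj(1) + 2*(0)*conj(0) + 2*(1)*conj(-1) + 2*(sqrt(3))*conj(-sqrt(3)) + 6*(0)*conj(0) + 6*(0)*conj(0)]
      = (1/24)[(8) + (8) + (-6) + (-2) + (0) + (-2) + (-6) + (0) + (0)] = 0/24 = 0
  <chi_9*chi_6, chi_6> = (1/24)[1*(4)*conj(2) + 1*(-4)*conj(2) + 2*(-sqrt(3))*conj(1) + 2*(-1)*conj(-1) + 2*(0)*conj(-2) + 2*(1)*conj(-1) + 2*(sqrt(3))*conj(1) + 6*(0)*conj(0) + 6*(0)*conj(0)]
      = (1/24)[(8) + (-8) + (-2*sqrt(3)) + (2) + (0) + (-2) + (2*sqrt(3)) + (0) + (0)] = 0/24 = 0
  <chi_9*chi_6, chi_7> = (1/24)[1*(4)*conj(2) + 1*(-4)*conj(-2) + 2*(-sqrt(3))*conj(0) + 2*(-1)*conj(-2) + 2*(0)*conj(0) + 2*(1)*conj(2) + 2*(sqrt(3))*conj(0) + 6*(0)*conj(0) + 6*(0)*conj(0)]
      = (1/24)[(8) + (8) + (0) + (4) + (0) + (4) + (0) + (0) + (0)] = 24/24 = 1
  <chi_9*chi_6, chi_8> = (1/24)[1*(4)*conj(2) + 1*(-4)*conj(2) + 2*(-sqrt(3))*conj(-1) + 2*(-1)*conj(-1) + 2*(0)*conj(2) + 2*(1)*conj(-1) + 2*(sqrt(3))*conj(-1) + 6*(0)*conj(0) + 6*(0)*conj(0)]
      = (1/24)[(8) + (-8) + (2*sqrt(3)) + (2) + (0) + (-2) + (-2*sqrt(3)) + (0) + (0)] = 0/24 = 0
  <chi_9*chi_6, chi_9> = (1/24)[1*(4)*conj(2) + 1*(-4)*conj(-2) + 2*(-sqrt(3))*conj(-sqrt(3)) + 2*(-1)*conj(1) + 2*(0)*conj(0) + 2*(1)*conj(-1) + 2*(sqrt(3))*conj(sqrt(3)) + 6*(0)*conj(0) + 6*(0)*conj(0)]
      = (1/24)[(8) + (8) + (6) + (-2) + (0) + (-2) + (6) + (0) + (0)] = 24/24 = 1
Hence the multiplicities are chi_7: 1, chi_9: 1. Dimension check: dim(chi_9)*dim(chi_6) = 2*2 = 4 and sum (mult * dim) = 1*2 + 1*2 = 4.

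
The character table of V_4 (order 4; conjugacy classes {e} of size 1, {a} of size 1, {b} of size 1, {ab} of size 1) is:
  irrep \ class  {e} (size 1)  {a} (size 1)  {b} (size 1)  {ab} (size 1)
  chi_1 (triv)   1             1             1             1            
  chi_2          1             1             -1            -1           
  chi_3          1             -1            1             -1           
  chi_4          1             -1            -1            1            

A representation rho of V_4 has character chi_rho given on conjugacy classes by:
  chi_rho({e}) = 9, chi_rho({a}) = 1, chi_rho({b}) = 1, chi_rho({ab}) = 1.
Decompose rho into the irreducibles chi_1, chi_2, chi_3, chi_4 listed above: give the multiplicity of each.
Multiplicities: chi_1: 3, chi_2: 2, chi_3: 2, chi_4: 2.

Proof sketch: Use <chi_rho, chi> = (1/|G|) sum_C |C| * chi_rho(C) * conj(chi(C)) with |G| = 4 for each irreducible chi in the table:
  <chi_rho, chi_1> = (1/4)[1*(9)*conj(1) + 1*(1)*conj(1) + 1*(1)*conj(1) + 1*(1)*conj(1)]
      = (1/4)[(9) + (1) + (1) + (1)] = 12/4 = 3
  <chi_rho, chi_2> = (1/4)[1*(9)*conj(1) + 1*(1)*conj(1) + 1*(1)*conj(-1) + 1*(1)*conj(-1)]
      = (1/4)[(9) + (1) + (-1) + (-1)] = 8/4 = 2
  <chi_rho, chi_3> = (1/4)[1*(9)*conj(1) + 1*(1)*conj(-1) + 1*(1)*conj(1) + 1*(1)*conj(-1)]
      = (1/4)[(9) + (-1) + (1) + (-1)] = 8/4 = 2
  <chi_rho, chi_4> = (1/4)[1*(9)*conj(1) + 1*(1)*conj(-1) + 1*(1)*conj(-1) + 1*(1)*conj(1)]
      = (1/4)[(9) + (-1) + (-1) + (1)] = 8/4 = 2
Dimension check: dim(rho) = sum (mult * dim) = 3*1 + 2*1 + 2*1 + 2*1 = 9 = chi_rho(e) = 9.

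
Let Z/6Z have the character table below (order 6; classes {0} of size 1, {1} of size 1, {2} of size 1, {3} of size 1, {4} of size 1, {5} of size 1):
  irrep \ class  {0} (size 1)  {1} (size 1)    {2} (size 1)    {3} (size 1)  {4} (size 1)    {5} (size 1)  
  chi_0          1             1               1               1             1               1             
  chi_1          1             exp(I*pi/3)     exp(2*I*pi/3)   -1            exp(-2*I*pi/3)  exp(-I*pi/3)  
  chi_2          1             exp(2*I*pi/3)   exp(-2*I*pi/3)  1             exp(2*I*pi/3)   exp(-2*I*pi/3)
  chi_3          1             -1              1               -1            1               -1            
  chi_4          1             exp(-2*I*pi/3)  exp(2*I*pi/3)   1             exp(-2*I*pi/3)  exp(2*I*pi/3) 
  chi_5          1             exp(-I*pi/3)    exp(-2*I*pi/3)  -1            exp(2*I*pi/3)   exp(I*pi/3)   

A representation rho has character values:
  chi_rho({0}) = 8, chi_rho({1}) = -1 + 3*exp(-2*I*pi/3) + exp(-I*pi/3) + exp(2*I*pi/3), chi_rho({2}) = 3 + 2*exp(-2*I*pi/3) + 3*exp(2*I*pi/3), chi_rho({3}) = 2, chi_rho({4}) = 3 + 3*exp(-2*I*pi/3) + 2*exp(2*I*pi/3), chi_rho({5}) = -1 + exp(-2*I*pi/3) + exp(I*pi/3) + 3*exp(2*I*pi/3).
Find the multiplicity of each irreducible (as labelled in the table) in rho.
Multiplicities: chi_0: 1, chi_1: 0, chi_2: 1, chi_3: 2, chi_4: 3, chi_5: 1.

Use <chi_rho, chi> = (1/|G|) sum_C |C| * chi_rho(C) * conj(chi(C)) with |G| = 6 for each irreducible chi in the table:
  <chi_rho, chi_0> = (1/6)[1*(8)*conj(1) + 1*(-1 + 3*exp(-2*I*pi/3) + exp(-I*pi/3) + exp(2*I*pi/3))*conj(1) + 1*(3 + 2*exp(-2*I*pi/3) + 3*exp(2*I*pi/3))*conj(1) + 1*(2)*conj(1) + 1*(3 + 3*exp(-2*I*pi/3) + 2*exp(2*I*pi/3))*conj(1) + 1*(-1 + exp(-2*I*pi/3) + exp(I*pi/3) + 3*exp(2*I*pi/3))*conj(1)]
      = (1/6)[(8) + (-1 + 3*exp(-2*I*pi/3) + exp(-I*pi/3) + exp(2*I*pi/3)) + (3 + 2*exp(-2*I*pi/3) + 3*exp(2*I*pi/3)) + (2) + (3 + 3*exp(-2*I*pi/3) + 2*exp(2*I*pi/3)) + (-1 + exp(-2*I*pi/3) + exp(I*pi/3) + 3*exp(2*I*pi/3))] = 6/6 = 1
  <chi_rho, chi_1> = (1/6)[1*(8)*conj(1) + 1*(-1 + 3*exp(-2*I*pi/3) + exp(-I*pi/3) + exp(2*I*pi/3))*conj(exp(I*pi/3)) + 1*(3 + 2*exp(-2*I*pi/3) + 3*exp(2*I*pi/3))*conj(exp(2*I*pi/3)) + 1*(2)*conj(-1) + 1*(3 + 3*exp(-2*I*pi/3) + 2*exp(2*I*pi/3))*conj(exp(-2*I*pi/3)) + 1*(-1 + exp(-2*I*pi/3) + exp(I*pi/3) + 3*exp(2*I*pi/3))*conj(exp(-I*pi/3))]
      = (1/6)[(8) + (-3 + exp(-2*I*pi/3) - exp(-I*pi/3) + exp(I*pi/3)) + (3 + 3*exp(-2*I*pi/3) + 2*exp(2*I*pi/3)) + (-2) + (3 + 2*exp(-2*I*pi/3) + 3*exp(2*I*pi/3)) + (-3 - exp(I*pi/3) + exp(-I*pi/3) + exp(2*I*pi/3))] = 0/6 = 0
  <chi_rho, chi_2> = (1/6)[1*(8)*conj(1) + 1*(-1 + 3*exp(-2*I*pi/3) + exp(-I*pi/3) + exp(2*I*pi/3))*conj(exp(2*I*pi/3)) + 1*(3 + 2*exp(-2*I*pi/3) + 3*exp(2*I*pi/3))*conj(exp(-2*I*pi/3)) + 1*(2)*conj(1) + 1*(3 + 3*exp(-2*I*pi/3) + 2*exp(2*I*pi/3))*conj(exp(2*I*pi/3)) + 1*(-1 + exp(-2*I*pi/3) + exp(I*pi/3) + 3*exp(2*I*pi/3))*conj(exp(-2*I*pi/3))]
      = (1/6)[(8) + (-exp(-2*I*pi/3) + 3*exp(2*I*pi/3)) + (-1) + (2) + (-1) + (3*exp(-2*I*pi/3) - exp(2*I*pi/3))] = 6/6 = 1
  <chi_rho, chi_3> = (1/6)[1*(8)*conj(1) + 1*(-1 + 3*exp(-2*I*pi/3) + exp(-I*pi/3) + exp(2*I*pi/3))*conj(-1) + 1*(3 + 2*exp(-2*I*pi/3) + 3*exp(2*I*pi/3))*conj(1) + 1*(2)*conj(-1) + 1*(3 + 3*exp(-2*I*pi/3) + 2*exp(2*I*pi/3))*conj(1) + 1*(-1 + exp(-2*I*pi/3) + exp(I*pi/3) + 3*exp(2*I*pi/3))*conj(-1)]
      = (1/6)[(8) + (1 - exp(2*I*pi/3) - exp(-I*pi/3) - 3*exp(-2*I*pi/3)) + (3 + 2*exp(-2*I*pi/3) + 3*exp(2*I*pi/3)) + (-2) + (3 + 3*exp(-2*I*pi/3) + 2*exp(2*I*pi/3)) + (1 - 3*exp(2*I*pi/3) - exp(I*pi/3) - exp(-2*I*pi/3))] = 12/6 = 2
  <chi_rho, chi_4> = (1/6)[1*(8)*conj(1) + 1*(-1 + 3*exp(-2*I*pi/3) + exp(-I*pi/3) + exp(2*I*pi/3))*conj(exp(-2*I*pi/3)) + 1*(3 + 2*exp(-2*I*pi/3) + 3*exp(2*I*pi/3))*conj(exp(2*I*pi/3)) + 1*(2)*conj(1) + 1*(3 + 3*exp(-2*I*pi/3) + 2*exp(2*I*pi/3))*conj(exp(-2*I*pi/3)) + 1*(-1 + exp(-2*I*pi/3) + exp(I*pi/3) + 3*exp(2*I*pi/3))*conj(exp(2*I*pi/3))]
      = (1/6)[(8) + (3 + exp(-2*I*pi/3) - exp(2*I*pi/3) + exp(I*pi/3)) + (3 + 3*exp(-2*I*pi/3) + 2*exp(2*I*pi/3)) + (2) + (3 + 2*exp(-2*I*pi/3) + 3*exp(2*I*pi/3)) + (3 + exp(-I*pi/3) + exp(2*I*pi/3) - exp(-2*I*pi/3))] = 18/6 = 3
  <chi_rho, chi_5> = (1/6)[1*(8)*conj(1) + 1*(-1 + 3*exp(-2*I*pi/3) + exp(-I*pi/3) + exp(2*I*pi/3))*conj(exp(-I*pi/3)) + 1*(3 + 2*exp(-2*I*pi/3) + 3*exp(2*I*pi/3))*conj(exp(-2*I*pi/3)) + 1*(2)*conj(-1) + 1*(3 + 3*exp(-2*I*pi/3) + 2*exp(2*I*pi/3))*conj(exp(2*I*pi/3)) + 1*(-1 + exp(-2*I*pi/3) + exp(I*pi/3) + 3*exp(2*I*pi/3))*conj(exp(I*pi/3))]
      = (1/6)[(8) + (3*exp(-I*pi/3) - exp(I*pi/3)) + (-1) + (-2) + (-1) + (-exp(-I*pi/3) + 3*exp(I*pi/3))] = 6/6 = 1
(Exp terms are combined using exp(i*s)*conj(exp(i*t)) = exp(i*(s-t)), and sums of them are collapsed using the identity that for every m > 1 the m distinct m-th roots of unity sum to 0, e.g. 1 + exp(2*I*pi/3) + exp(-2*I*pi/3) = 0.)
Dimension check: dim(rho) = sum (mult * dim) = 1*1 + 0*1 + 1*1 + 2*1 + 3*1 + 1*1 = 8 = chi_rho(e) = 8.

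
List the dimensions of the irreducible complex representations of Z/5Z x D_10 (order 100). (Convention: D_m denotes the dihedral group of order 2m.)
Dimensions: 1, 1, 1, 1, 1, 1, 1, 1, 1, 1, 1, 1, 1, 1, 1, 1, 1, 1, 1, 1, 2, 2, 2, 2, 2, 2, 2, 2, 2, 2, 2, 2, 2, 2, 2, 2, 2, 2, 2, 2

Why: There are 40 irreducibles (= number of conjugacy classes). Their dimensions d_i satisfy sum d_i^2 = |G| = 100: 1 + 1 + 1 + 1 + 1 + 1 + 1 + 1 + 1 + 1 + 1 + 1 + 1 + 1 + 1 + 1 + 1 + 1 + 1 + 1 + 4 + 4 + 4 + 4 + 4 + 4 + 4 + 4 + 4 + 4 + 4 + 4 + 4 + 4 + 4 + 4 + 4 + 4 + 4 + 4 = 100. (For the product with Z/5Z: each of the 5 1-dim characters of Z/5Z tensors with each irrep of D_10, giving 5 copies of each D_10-dimension.)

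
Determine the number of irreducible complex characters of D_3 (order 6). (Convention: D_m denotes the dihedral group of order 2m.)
3

Reasoning: The number of irreducible complex representations of a finite group equals its number of conjugacy classes. D_3 has 3 conjugacy classes ((n+3)/2 for n odd), so D_3 (order 6) has exactly 3 irreducible complex representations.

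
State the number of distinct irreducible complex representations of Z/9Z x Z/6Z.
54

Proof sketch: The number of irreducible complex representations of a finite group equals its number of conjugacy classes. Z/9Z x Z/6Z is abelian of order 54, so every element is its own conjugacy class: 54 classes, so Z/9Z x Z/6Z (order 54) has exactly 54 irreducible complex representations.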